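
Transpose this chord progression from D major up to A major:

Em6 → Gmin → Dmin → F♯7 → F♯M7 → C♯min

Bm6 Dmin Amin C#7 C#M7 G#min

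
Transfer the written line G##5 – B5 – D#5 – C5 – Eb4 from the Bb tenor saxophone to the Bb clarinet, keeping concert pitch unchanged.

G##4 B4 D#4 C4 Eb3

First find concert pitch: the Bb tenor saxophone sounds a major ninth below written, so G##5 B5 D#5 C5 Eb4 sounds F##4 A4 C#4 Bb3 Db3.
Then write for Bb clarinet: it sounds a major second below written, so the part must be a major second above concert.
F##4 → G##4
A4 → B4
C#4 → D#4
Bb3 → C4
Db3 → Eb3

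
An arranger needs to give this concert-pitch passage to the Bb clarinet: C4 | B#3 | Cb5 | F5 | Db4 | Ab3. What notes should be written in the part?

D4 C##4 Db5 G5 Eb4 Bb3

Written C4 sounds as Bb3 on the Bb clarinet, so concert pitches are written a major second up.
C4 -> D4
B#3 -> C##4
Cb5 -> Db5
F5 -> G5
Db4 -> Eb4
Ab3 -> Bb3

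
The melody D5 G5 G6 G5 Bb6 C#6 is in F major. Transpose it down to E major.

F major to E major down is a minor second, so every note moves down by that interval.
D5 → C#5
G5 → F#5
G6 → F#6
G5 → F#5
Bb6 → A6
C#6 → B#5

C#5 F#5 F#6 F#5 A6 B#5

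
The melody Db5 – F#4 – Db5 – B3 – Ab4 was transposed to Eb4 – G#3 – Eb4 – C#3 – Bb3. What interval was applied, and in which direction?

down a minor seventh

Take the first pair: Db5 → Eb4. D to E spans 7 letter names, so the interval is some kind of seventh.
Eb4 to Db5 is 10 semitones, which makes it a minor seventh; the second version is lower, so the direction is down.
Checking another pair — Ab4 → Bb3 — gives the same interval.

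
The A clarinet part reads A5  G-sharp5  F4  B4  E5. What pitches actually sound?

The A clarinet sounds a minor third below written, so transpose each written note down a minor third.
A5 to F#5
G#5 to E#5
F4 to D4
B4 to G#4
E5 to C#5

F#5 E#5 D4 G#4 C#5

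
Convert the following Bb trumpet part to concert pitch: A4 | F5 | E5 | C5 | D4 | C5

Written C4 on the Bb trumpet sounds as Bb3, a major second lower; apply that shift to every note.
A4 → G4
F5 → Eb5
E5 → D5
C5 → Bb4
D4 → C4
C5 → Bb4

G4 Eb5 D5 Bb4 C4 Bb4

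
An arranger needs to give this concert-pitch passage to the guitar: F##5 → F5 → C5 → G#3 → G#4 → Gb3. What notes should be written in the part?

The guitar sounds a perfect octave below written, so the written part must be a perfect octave above concert — transpose each note up.
F##5 gives F##6
F5 gives F6
C5 gives C6
G#3 gives G#4
G#4 gives G#5
Gb3 gives Gb4

F##6 F6 C6 G#4 G#5 Gb4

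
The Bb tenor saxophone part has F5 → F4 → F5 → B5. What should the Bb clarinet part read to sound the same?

F4 F3 F4 B4

First find concert pitch: the Bb tenor saxophone sounds a major ninth below written, so F5 F4 F5 B5 sounds Eb4 Eb3 Eb4 A4.
Then write for Bb clarinet: it sounds a major second below written, so the part must be a major second above concert.
Eb4 → F4
Eb3 → F3
Eb4 → F4
A4 → B4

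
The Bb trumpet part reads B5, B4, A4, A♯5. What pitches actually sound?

A5 A4 G4 G#5

Written C4 on the Bb trumpet sounds as Bb3, a major second lower; apply that shift to every note.
B5 → A5
B4 → A4
A4 → G4
A#5 → G#5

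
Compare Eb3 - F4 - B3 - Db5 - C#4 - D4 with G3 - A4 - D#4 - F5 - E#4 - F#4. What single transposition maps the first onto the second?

up a major third

From Eb3 to G3 is 3 letter names — a third of some quality.
Eb3 to G3 is 4 semitones, which makes it a major third; the second version is higher, so the direction is up.
Checking another pair — D4 → F#4 — gives the same interval.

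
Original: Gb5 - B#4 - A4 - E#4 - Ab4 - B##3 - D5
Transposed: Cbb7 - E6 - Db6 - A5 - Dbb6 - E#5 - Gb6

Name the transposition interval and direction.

up a diminished eleventh

Take the first pair: Gb5 → Cbb7. G to C spans 11 letter names, so the interval is some kind of eleventh.
Gb5 to Cbb7 is 16 semitones, which makes it a diminished eleventh; the second version is higher, so the direction is up.
Checking another pair — D5 → Gb6 — gives the same interval.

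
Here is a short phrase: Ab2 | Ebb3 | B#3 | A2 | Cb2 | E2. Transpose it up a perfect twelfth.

Ab2: a twelfth up reaches E, and 19 semitones makes it Eb4.
Ebb3 up a perfect twelfth is Bbb4.
B#3: a twelfth up reaches F, and 19 semitones makes it F##5.
A2: a twelfth up reaches E, and 19 semitones makes it E4.
Cb2: a twelfth up reaches G, and 19 semitones makes it Gb3.
A perfect twelfth up from E2 gives B3.

Eb4 Bbb4 F##5 E4 Gb3 B3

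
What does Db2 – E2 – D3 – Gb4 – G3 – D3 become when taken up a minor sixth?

Bbb2 C3 Bb3 Ebb5 Eb4 Bb3

A minor sixth up from Db2 gives Bbb2.
A minor sixth up from E2 gives C3.
D3: a sixth up reaches B, and 8 semitones makes it Bb3.
Gb4 up a minor sixth is Ebb5.
G3: a sixth up reaches E, and 8 semitones makes it Eb4.
A minor sixth up from D3 gives Bb3.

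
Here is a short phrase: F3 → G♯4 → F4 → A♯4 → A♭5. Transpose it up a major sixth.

D4 E#5 D5 F##5 F6

F3 -> D4
G#4 -> E#5
F4 -> D5
A#4 -> F##5
Ab5 -> F6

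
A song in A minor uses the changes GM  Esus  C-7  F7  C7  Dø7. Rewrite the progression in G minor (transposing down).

FM Dsus Bb-7 Eb7 Bb7 Cø7

A minor down to G minor is a major second; each chord root moves by that interval while the quality stays the same.
GM: root G down a major second → F, giving FM.
Esus: root E down a major second → D, giving Dsus.
C-7: root C down a major second → Bb, giving Bb-7.
F7: root F down a major second → Eb, giving Eb7.
C7: root C down a major second → Bb, giving Bb7.
Dø7: root D down a major second → C, giving Cø7.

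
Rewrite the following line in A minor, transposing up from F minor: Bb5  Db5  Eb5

From F up to A is a major third; apply that to each pitch.
Bb5 -> D6
Db5 -> F5
Eb5 -> G5

D6 F5 G5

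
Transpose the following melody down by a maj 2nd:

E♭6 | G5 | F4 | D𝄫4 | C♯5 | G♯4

Eb6 down a major second is Db6.
A major second down from G5 gives F5.
A major second down from F4 gives Eb4.
Dbb4 down a major second is Cbb4.
C#5: a second down reaches B, and 2 semitones makes it B4.
G#4 down a major second is F#4.

Db6 F5 Eb4 Cbb4 B4 F#4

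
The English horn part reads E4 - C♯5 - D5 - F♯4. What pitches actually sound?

The English horn sounds a perfect fifth below written, so transpose each written note down a perfect fifth.
E4 gives A3
C#5 gives F#4
D5 gives G4
F#4 gives B3

A3 F#4 G4 B3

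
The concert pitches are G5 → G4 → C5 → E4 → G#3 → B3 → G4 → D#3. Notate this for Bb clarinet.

A5 A4 D5 F#4 A#3 C#4 A4 E#3

The Bb clarinet sounds a major second below written, so the written part must be a major second above concert — transpose each note up.
G5 becomes A5
G4 becomes A4
C5 becomes D5
E4 becomes F#4
G#3 becomes A#3
B3 becomes C#4
G4 becomes A4
D#3 becomes E#3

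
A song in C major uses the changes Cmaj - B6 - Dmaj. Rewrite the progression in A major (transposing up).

Amaj G#6 Bmaj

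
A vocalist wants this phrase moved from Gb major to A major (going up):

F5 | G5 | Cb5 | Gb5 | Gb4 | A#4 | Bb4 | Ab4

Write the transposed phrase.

Gb major to A major up is an augmented second, so every note moves up by that interval.
F5 -> G#5
G5 -> A#5
Cb5 -> D5
Gb5 -> A5
Gb4 -> A4
A#4 -> B##4
Bb4 -> C#5
Ab4 -> B4

G#5 A#5 D5 A5 A4 B##4 C#5 B4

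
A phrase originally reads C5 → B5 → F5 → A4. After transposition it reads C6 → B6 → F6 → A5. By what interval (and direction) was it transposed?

From C5 to C6 is 8 letter names — an octave of some quality.
C5 to C6 is 12 semitones, which makes it a perfect octave; the second version is higher, so the direction is up.
Checking another pair — A4 → A5 — gives the same interval.

up a perfect octave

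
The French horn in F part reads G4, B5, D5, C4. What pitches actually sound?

C4 E5 G4 F3

Written C4 on the French horn in F sounds as F3, a perfect fifth lower; apply that shift to every note.
G4 becomes C4
B5 becomes E5
D5 becomes G4
C4 becomes F3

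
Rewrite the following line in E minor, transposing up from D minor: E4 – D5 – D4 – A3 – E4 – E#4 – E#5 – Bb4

D minor to E minor up is a major second, so every note moves up by that interval.
E4 → F#4
D5 → E5
D4 → E4
A3 → B3
E4 → F#4
E#4 → F##4
E#5 → F##5
Bb4 → C5

F#4 E5 E4 B3 F#4 F##4 F##5 C5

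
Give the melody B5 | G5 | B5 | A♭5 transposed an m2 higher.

B5 to C6
G5 to Ab5
B5 to C6
Ab5 to Bbb5

C6 Ab5 C6 Bbb5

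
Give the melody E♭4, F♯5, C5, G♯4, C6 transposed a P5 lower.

Ab3 B4 F4 C#4 F5

Eb4 down a perfect fifth is Ab3.
F#5 down a perfect fifth is B4.
A perfect fifth down from C5 gives F4.
A perfect fifth down from G#4 gives C#4.
A perfect fifth down from C6 gives F5.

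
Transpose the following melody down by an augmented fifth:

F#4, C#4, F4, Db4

Bb3 F3 Bbb3 Gbb3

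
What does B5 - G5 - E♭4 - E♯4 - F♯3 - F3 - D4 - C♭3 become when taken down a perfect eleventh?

F#4 D4 Bb2 B#2 C#2 C2 A2 Gb1

B5 to F#4
G5 to D4
Eb4 to Bb2
E#4 to B#2
F#3 to C#2
F3 to C2
D4 to A2
Cb3 to Gb1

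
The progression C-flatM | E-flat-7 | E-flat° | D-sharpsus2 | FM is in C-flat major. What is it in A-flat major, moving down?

C-flat major down to A-flat major is a minor third; each chord root moves by that interval while the quality stays the same.
C-flatM: root C-flat down a minor third → Ab, giving AbM.
E-flat-7: root E-flat down a minor third → C, giving C-7.
E-flat°: root E-flat down a minor third → C, giving C°.
D-sharpsus2: root D-sharp down a minor third → B#, giving B#sus2.
FM: root F down a minor third → D, giving DM.

AbM C-7 C° B#sus2 DM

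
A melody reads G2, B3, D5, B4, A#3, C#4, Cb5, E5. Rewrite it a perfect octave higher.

G3 B4 D6 B5 A#4 C#5 Cb6 E6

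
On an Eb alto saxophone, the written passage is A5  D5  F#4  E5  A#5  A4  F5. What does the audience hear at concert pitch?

The Eb alto saxophone sounds a major sixth below written, so transpose each written note down a major sixth.
A5 → C5
D5 → F4
F#4 → A3
E5 → G4
A#5 → C#5
A4 → C4
F5 → Ab4

C5 F4 A3 G4 C#5 C4 Ab4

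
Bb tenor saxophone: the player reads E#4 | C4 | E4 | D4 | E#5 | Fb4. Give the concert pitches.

D#3 Bb2 D3 C3 D#4 Ebb3

Written C4 on the Bb tenor saxophone sounds as Bb2, a major ninth lower; apply that shift to every note.
E#4 gives D#3
C4 gives Bb2
E4 gives D3
D4 gives C3
E#5 gives D#4
Fb4 gives Ebb3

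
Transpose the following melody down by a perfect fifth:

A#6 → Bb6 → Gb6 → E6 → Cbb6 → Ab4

D#6 Eb6 Cb6 A5 Fbb5 Db4

A#6 gives D#6
Bb6 gives Eb6
Gb6 gives Cb6
E6 gives A5
Cbb6 gives Fbb5
Ab4 gives Db4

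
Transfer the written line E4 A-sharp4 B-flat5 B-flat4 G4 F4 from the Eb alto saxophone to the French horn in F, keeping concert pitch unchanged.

D4 G#4 Ab5 Ab4 F4 Eb4

First find concert pitch: the Eb alto saxophone sounds a major sixth below written, so E4 A-sharp4 B-flat5 B-flat4 G4 F4 sounds G3 C#4 Db5 Db4 Bb3 Ab3.
Then write for French horn in F: it sounds a perfect fifth below written, so the part must be a perfect fifth above concert.
G3 → D4
C#4 → G#4
Db5 → Ab5
Db4 → Ab4
Bb3 → F4
Ab3 → Eb4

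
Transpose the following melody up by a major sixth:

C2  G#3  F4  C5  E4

A2 E#4 D5 A5 C#5

A major sixth up from C2 gives A2.
G#3: a sixth up reaches E, and 9 semitones makes it E#4.
A major sixth up from F4 gives D5.
C5: a sixth up reaches A, and 9 semitones makes it A5.
A major sixth up from E4 gives C#5.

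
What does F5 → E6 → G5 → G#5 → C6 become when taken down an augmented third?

F5: a third down reaches D, and 5 semitones makes it Dbb5.
E6: a third down reaches C, and 5 semitones makes it Cb6.
G5: a third down reaches E, and 5 semitones makes it Ebb5.
An augmented third down from G#5 gives Eb5.
C6 down an augmented third is Abb5.

Dbb5 Cb6 Ebb5 Eb5 Abb5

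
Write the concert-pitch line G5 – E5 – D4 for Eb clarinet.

E5 C#5 B3

The Eb clarinet sounds a minor third above written, so the written part must be a minor third below concert — transpose each note down.
G5 becomes E5
E5 becomes C#5
D4 becomes B3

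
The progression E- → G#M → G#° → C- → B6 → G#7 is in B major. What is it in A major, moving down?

D- F#M F#° Bb- A6 F#7

B major down to A major is a major second; each chord root moves by that interval while the quality stays the same.
E-: root E down a major second → D, giving D-.
G#M: root G# down a major second → F#, giving F#M.
G#°: root G# down a major second → F#, giving F#°.
C-: root C down a major second → Bb, giving Bb-.
B6: root B down a major second → A, giving A6.
G#7: root G# down a major second → F#, giving F#7.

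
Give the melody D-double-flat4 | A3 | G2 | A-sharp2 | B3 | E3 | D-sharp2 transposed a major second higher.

Dbb4 gives Ebb4
A3 gives B3
G2 gives A2
A#2 gives B#2
B3 gives C#4
E3 gives F#3
D#2 gives E#2

Ebb4 B3 A2 B#2 C#4 F#3 E#2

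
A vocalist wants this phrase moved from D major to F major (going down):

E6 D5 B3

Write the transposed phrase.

G5 F4 D3

From D down to F is a major sixth; apply that to each pitch.
E6 gives G5
D5 gives F4
B3 gives D3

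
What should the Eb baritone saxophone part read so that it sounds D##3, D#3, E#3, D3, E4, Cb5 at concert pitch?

B##4 B#4 C##5 B4 C#6 Ab6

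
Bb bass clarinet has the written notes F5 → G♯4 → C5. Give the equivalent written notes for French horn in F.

First find concert pitch: the Bb bass clarinet sounds a major ninth below written, so F5 G♯4 C5 sounds Eb4 F#3 Bb3.
Then write for French horn in F: it sounds a perfect fifth below written, so the part must be a perfect fifth above concert.
Eb4 → Bb4
F#3 → C#4
Bb3 → F4

Bb4 C#4 F4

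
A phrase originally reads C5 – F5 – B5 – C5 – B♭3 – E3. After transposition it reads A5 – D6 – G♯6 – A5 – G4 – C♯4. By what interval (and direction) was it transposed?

From C5 to A5 is 6 letter names — a sixth of some quality.
C5 to A5 is 9 semitones, which makes it a major sixth; the second version is higher, so the direction is up.
Checking another pair — E3 → C#4 — gives the same interval.

up a major sixth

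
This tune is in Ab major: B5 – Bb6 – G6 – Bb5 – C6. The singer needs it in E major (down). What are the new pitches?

F##5 F#6 D#6 F#5 G#5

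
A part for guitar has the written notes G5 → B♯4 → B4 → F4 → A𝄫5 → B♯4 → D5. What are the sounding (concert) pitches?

G4 B#3 B3 F3 Abb4 B#3 D4

Written C4 on the guitar sounds as C3, a perfect octave lower; apply that shift to every note.
G5 to G4
B#4 to B#3
B4 to B3
F4 to F3
Abb5 to Abb4
B#4 to B#3
D5 to D4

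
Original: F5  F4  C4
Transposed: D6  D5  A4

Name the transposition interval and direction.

up a major sixth

From F5 to D6 is 6 letter names — a sixth of some quality.
F5 to D6 is 9 semitones, which makes it a major sixth; the second version is higher, so the direction is up.
Checking another pair — C4 → A4 — gives the same interval.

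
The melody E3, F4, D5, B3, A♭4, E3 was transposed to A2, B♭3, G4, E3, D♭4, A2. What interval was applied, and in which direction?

down a perfect fifth

From E3 to A2 is 5 letter names — a fifth of some quality.
A2 to E3 is 7 semitones, which makes it a perfect fifth; the second version is lower, so the direction is down.
Checking another pair — E3 → A2 — gives the same interval.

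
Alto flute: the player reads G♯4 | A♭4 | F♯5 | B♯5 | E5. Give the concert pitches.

D#4 Eb4 C#5 F##5 B4

Written C4 on the alto flute sounds as G3, a perfect fourth lower; apply that shift to every note.
G#4 gives D#4
Ab4 gives Eb4
F#5 gives C#5
B#5 gives F##5
E5 gives B4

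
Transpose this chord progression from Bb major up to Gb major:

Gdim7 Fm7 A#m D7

Ebdim7 Dbm7 F#m Bb7

Bb major up to Gb major is a minor sixth; each chord root moves by that interval while the quality stays the same.
Gdim7: root G up a minor sixth → Eb, giving Ebdim7.
Fm7: root F up a minor sixth → Db, giving Dbm7.
A#m: root A# up a minor sixth → F#, giving F#m.
D7: root D up a minor sixth → Bb, giving Bb7.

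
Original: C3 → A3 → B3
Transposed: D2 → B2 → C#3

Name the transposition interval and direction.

down a minor seventh

Take the first pair: C3 → D2. C to D spans 7 letter names, so the interval is some kind of seventh.
D2 to C3 is 10 semitones, which makes it a minor seventh; the second version is lower, so the direction is down.
Checking another pair — B3 → C#3 — gives the same interval.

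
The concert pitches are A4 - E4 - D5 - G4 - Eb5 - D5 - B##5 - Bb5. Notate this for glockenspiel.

The glockenspiel sounds a perfect fifteenth above written, so the written part must be a perfect fifteenth below concert — transpose each note down.
A4 becomes A2
E4 becomes E2
D5 becomes D3
G4 becomes G2
Eb5 becomes Eb3
D5 becomes D3
B##5 becomes B##3
Bb5 becomes Bb3

A2 E2 D3 G2 Eb3 D3 B##3 Bb3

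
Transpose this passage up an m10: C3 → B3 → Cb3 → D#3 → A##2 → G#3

C3 gives Eb4
B3 gives D5
Cb3 gives Ebb4
D#3 gives F#4
A##2 gives C##4
G#3 gives B4

Eb4 D5 Ebb4 F#4 C##4 B4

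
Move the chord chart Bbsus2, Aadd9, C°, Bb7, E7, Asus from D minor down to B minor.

D minor down to B minor is a minor third; each chord root moves by that interval while the quality stays the same.
Bbsus2: root Bb down a minor third → G, giving Gsus2.
Aadd9: root A down a minor third → F#, giving F#add9.
C°: root C down a minor third → A, giving A°.
Bb7: root Bb down a minor third → G, giving G7.
E7: root E down a minor third → C#, giving C#7.
Asus: root A down a minor third → F#, giving F#sus.

Gsus2 F#add9 A° G7 C#7 F#sus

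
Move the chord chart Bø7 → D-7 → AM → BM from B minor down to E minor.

Eø7 G-7 DM EM

B minor down to E minor is a perfect fifth; each chord root moves by that interval while the quality stays the same.
Bø7: root B down a perfect fifth → E, giving Eø7.
D-7: root D down a perfect fifth → G, giving G-7.
AM: root A down a perfect fifth → D, giving DM.
BM: root B down a perfect fifth → E, giving EM.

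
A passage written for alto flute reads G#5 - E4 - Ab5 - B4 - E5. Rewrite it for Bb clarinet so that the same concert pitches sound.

E#5 C#4 F5 G#4 C#5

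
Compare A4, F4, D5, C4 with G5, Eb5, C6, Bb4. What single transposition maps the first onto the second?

up a minor seventh

Take the first pair: A4 → G5. A to G spans 7 letter names, so the interval is some kind of seventh.
A4 to G5 is 10 semitones, which makes it a minor seventh; the second version is higher, so the direction is up.
Checking another pair — C4 → Bb4 — gives the same interval.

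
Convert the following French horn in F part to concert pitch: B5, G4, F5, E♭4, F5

The French horn in F sounds a perfect fifth below written, so transpose each written note down a perfect fifth.
B5 to E5
G4 to C4
F5 to Bb4
Eb4 to Ab3
F5 to Bb4

E5 C4 Bb4 Ab3 Bb4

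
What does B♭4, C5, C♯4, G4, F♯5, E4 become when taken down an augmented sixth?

Bb4 -> Dbb4
C5 -> Ebb4
C#4 -> Eb3
G4 -> Bbb3
F#5 -> Ab4
E4 -> Gb3

Dbb4 Ebb4 Eb3 Bbb3 Ab4 Gb3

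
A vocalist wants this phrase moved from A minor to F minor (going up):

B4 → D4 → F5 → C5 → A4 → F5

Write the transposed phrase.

From A up to F is a minor sixth; apply that to each pitch.
B4 to G5
D4 to Bb4
F5 to Db6
C5 to Ab5
A4 to F5
F5 to Db6

G5 Bb4 Db6 Ab5 F5 Db6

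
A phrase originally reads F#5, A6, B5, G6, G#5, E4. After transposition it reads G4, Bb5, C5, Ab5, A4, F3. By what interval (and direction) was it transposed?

down a major seventh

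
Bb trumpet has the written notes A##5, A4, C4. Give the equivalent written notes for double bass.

G##6 G5 Bb4

First find concert pitch: the Bb trumpet sounds a major second below written, so A##5 A4 C4 sounds G##5 G4 Bb3.
Then write for double bass: it sounds a perfect octave below written, so the part must be a perfect octave above concert.
G##5 → G##6
G4 → G5
Bb3 → Bb4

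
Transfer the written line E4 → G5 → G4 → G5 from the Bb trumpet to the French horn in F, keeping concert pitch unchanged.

A4 C6 C5 C6

First find concert pitch: the Bb trumpet sounds a major second below written, so E4 G5 G4 G5 sounds D4 F5 F4 F5.
Then write for French horn in F: it sounds a perfect fifth below written, so the part must be a perfect fifth above concert.
D4 → A4
F5 → C6
F4 → C5
F5 → C6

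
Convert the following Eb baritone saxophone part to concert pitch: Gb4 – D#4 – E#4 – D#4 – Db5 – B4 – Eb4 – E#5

The Eb baritone saxophone sounds a major thirteenth below written, so transpose each written note down a major thirteenth.
Gb4 gives Bbb2
D#4 gives F#2
E#4 gives G#2
D#4 gives F#2
Db5 gives Fb3
B4 gives D3
Eb4 gives Gb2
E#5 gives G#3

Bbb2 F#2 G#2 F#2 Fb3 D3 Gb2 G#3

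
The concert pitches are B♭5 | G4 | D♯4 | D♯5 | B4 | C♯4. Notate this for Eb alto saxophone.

Written C4 sounds as Eb3 on the Eb alto saxophone, so concert pitches are written a major sixth up.
Bb5 to G6
G4 to E5
D#4 to B#4
D#5 to B#5
B4 to G#5
C#4 to A#4

G6 E5 B#4 B#5 G#5 A#4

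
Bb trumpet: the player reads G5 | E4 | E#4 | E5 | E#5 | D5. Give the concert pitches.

The Bb trumpet sounds a major second below written, so transpose each written note down a major second.
G5 -> F5
E4 -> D4
E#4 -> D#4
E5 -> D5
E#5 -> D#5
D5 -> C5

F5 D4 D#4 D5 D#5 C5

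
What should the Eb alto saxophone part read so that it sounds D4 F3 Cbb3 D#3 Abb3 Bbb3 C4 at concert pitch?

Written C4 sounds as Eb3 on the Eb alto saxophone, so concert pitches are written a major sixth up.
D4 becomes B4
F3 becomes D4
Cbb3 becomes Abb3
D#3 becomes B#3
Abb3 becomes Fb4
Bbb3 becomes Gb4
C4 becomes A4

B4 D4 Abb3 B#3 Fb4 Gb4 A4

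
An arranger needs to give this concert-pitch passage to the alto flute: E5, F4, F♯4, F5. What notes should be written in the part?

Written C4 sounds as G3 on the alto flute, so concert pitches are written a perfect fourth up.
E5 -> A5
F4 -> Bb4
F#4 -> B4
F5 -> Bb5

A5 Bb4 B4 Bb5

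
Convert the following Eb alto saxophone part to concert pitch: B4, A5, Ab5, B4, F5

D4 C5 Cb5 D4 Ab4

Written C4 on the Eb alto saxophone sounds as Eb3, a major sixth lower; apply that shift to every note.
B4 -> D4
A5 -> C5
Ab5 -> Cb5
B4 -> D4
F5 -> Ab4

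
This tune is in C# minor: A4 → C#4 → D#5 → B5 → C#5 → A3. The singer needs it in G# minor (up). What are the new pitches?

E5 G#4 A#5 F#6 G#5 E4

C# minor to G# minor up is a perfect fifth, so every note moves up by that interval.
A4 -> E5
C#4 -> G#4
D#5 -> A#5
B5 -> F#6
C#5 -> G#5
A3 -> E4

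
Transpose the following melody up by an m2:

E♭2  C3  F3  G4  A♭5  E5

Eb2 to Fb2
C3 to Db3
F3 to Gb3
G4 to Ab4
Ab5 to Bbb5
E5 to F5

Fb2 Db3 Gb3 Ab4 Bbb5 F5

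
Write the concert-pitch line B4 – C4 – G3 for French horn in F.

F#5 G4 D4

Written C4 sounds as F3 on the French horn in F, so concert pitches are written a perfect fifth up.
B4 -> F#5
C4 -> G4
G3 -> D4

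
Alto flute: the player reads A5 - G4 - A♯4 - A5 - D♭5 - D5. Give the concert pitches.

E5 D4 E#4 E5 Ab4 A4

The alto flute sounds a perfect fourth below written, so transpose each written note down a perfect fourth.
A5 → E5
G4 → D4
A#4 → E#4
A5 → E5
Db5 → Ab4
D5 → A4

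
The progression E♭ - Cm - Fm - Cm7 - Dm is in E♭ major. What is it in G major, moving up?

G Em Am Em7 F#m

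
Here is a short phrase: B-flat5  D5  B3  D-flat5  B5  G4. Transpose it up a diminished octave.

Bb5 -> Bbb6
D5 -> Db6
B3 -> Bb4
Db5 -> Dbb6
B5 -> Bb6
G4 -> Gb5

Bbb6 Db6 Bb4 Dbb6 Bb6 Gb5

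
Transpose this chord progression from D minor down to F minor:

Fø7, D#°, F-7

Abø7 F#° Ab-7

D minor down to F minor is a major sixth; each chord root moves by that interval while the quality stays the same.
Fø7: root F down a major sixth → Ab, giving Abø7.
D#°: root D# down a major sixth → F#, giving F#°.
F-7: root F down a major sixth → Ab, giving Ab-7.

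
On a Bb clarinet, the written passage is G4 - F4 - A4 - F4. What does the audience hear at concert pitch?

Written C4 on the Bb clarinet sounds as Bb3, a major second lower; apply that shift to every note.
G4 to F4
F4 to Eb4
A4 to G4
F4 to Eb4

F4 Eb4 G4 Eb4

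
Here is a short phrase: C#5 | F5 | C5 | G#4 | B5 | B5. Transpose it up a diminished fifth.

C#5: a fifth up reaches G, and 6 semitones makes it G5.
F5: a fifth up reaches C, and 6 semitones makes it Cb6.
A diminished fifth up from C5 gives Gb5.
G#4: a fifth up reaches D, and 6 semitones makes it D5.
B5: a fifth up reaches F, and 6 semitones makes it F6.
A diminished fifth up from B5 gives F6.

G5 Cb6 Gb5 D5 F6 F6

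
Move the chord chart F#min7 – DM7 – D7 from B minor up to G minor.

B minor up to G minor is a minor sixth; each chord root moves by that interval while the quality stays the same.
F#min7: root F# up a minor sixth → D, giving Dmin7.
DM7: root D up a minor sixth → Bb, giving BbM7.
D7: root D up a minor sixth → Bb, giving Bb7.

Dmin7 BbM7 Bb7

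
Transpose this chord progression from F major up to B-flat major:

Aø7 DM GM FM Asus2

F major up to B-flat major is a perfect fourth; each chord root moves by that interval while the quality stays the same.
Aø7: root A up a perfect fourth → D, giving Dø7.
DM: root D up a perfect fourth → G, giving GM.
GM: root G up a perfect fourth → C, giving CM.
FM: root F up a perfect fourth → Bb, giving BbM.
Asus2: root A up a perfect fourth → D, giving Dsus2.

Dø7 GM CM BbM Dsus2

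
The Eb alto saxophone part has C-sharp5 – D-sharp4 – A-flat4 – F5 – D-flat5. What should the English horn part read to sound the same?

B4 C#4 Gb4 Eb5 Cb5

First find concert pitch: the Eb alto saxophone sounds a major sixth below written, so C-sharp5 D-sharp4 A-flat4 F5 D-flat5 sounds E4 F#3 Cb4 Ab4 Fb4.
Then write for English horn: it sounds a perfect fifth below written, so the part must be a perfect fifth above concert.
E4 → B4
F#3 → C#4
Cb4 → Gb4
Ab4 → Eb5
Fb4 → Cb5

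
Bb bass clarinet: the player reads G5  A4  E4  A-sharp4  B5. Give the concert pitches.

Written C4 on the Bb bass clarinet sounds as Bb2, a major ninth lower; apply that shift to every note.
G5 → F4
A4 → G3
E4 → D3
A#4 → G#3
B5 → A4

F4 G3 D3 G#3 A4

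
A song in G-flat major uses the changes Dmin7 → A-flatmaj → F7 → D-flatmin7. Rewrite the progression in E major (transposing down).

G-flat major down to E major is a diminished third; each chord root moves by that interval while the quality stays the same.
Dmin7: root D down a diminished third → B#, giving B#min7.
A-flatmaj: root A-flat down a diminished third → F#, giving F#maj.
F7: root F down a diminished third → D#, giving D#7.
D-flatmin7: root D-flat down a diminished third → B, giving Bmin7.

B#min7 F#maj D#7 Bmin7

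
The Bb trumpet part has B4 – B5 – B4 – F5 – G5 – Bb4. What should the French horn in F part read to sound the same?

E5 E6 E5 Bb5 C6 Eb5

First find concert pitch: the Bb trumpet sounds a major second below written, so B4 B5 B4 F5 G5 Bb4 sounds A4 A5 A4 Eb5 F5 Ab4.
Then write for French horn in F: it sounds a perfect fifth below written, so the part must be a perfect fifth above concert.
A4 → E5
A5 → E6
A4 → E5
Eb5 → Bb5
F5 → C6
Ab4 → Eb5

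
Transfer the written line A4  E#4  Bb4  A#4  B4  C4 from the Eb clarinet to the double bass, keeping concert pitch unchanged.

C6 G#5 Db6 C#6 D6 Eb5

First find concert pitch: the Eb clarinet sounds a minor third above written, so A4 E#4 Bb4 A#4 B4 C4 sounds C5 G#4 Db5 C#5 D5 Eb4.
Then write for double bass: it sounds a perfect octave below written, so the part must be a perfect octave above concert.
C5 → C6
G#4 → G#5
Db5 → Db6
C#5 → C#6
D5 → D6
Eb4 → Eb5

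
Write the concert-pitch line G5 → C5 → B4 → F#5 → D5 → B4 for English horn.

Written C4 sounds as F3 on the English horn, so concert pitches are written a perfect fifth up.
G5 -> D6
C5 -> G5
B4 -> F#5
F#5 -> C#6
D5 -> A5
B4 -> F#5

D6 G5 F#5 C#6 A5 F#5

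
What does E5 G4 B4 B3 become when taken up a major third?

G#5 B4 D#5 D#4

E5 to G#5
G4 to B4
B4 to D#5
B3 to D#4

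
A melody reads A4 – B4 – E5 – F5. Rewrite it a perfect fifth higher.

E5 F#5 B5 C6

A4 -> E5
B4 -> F#5
E5 -> B5
F5 -> C6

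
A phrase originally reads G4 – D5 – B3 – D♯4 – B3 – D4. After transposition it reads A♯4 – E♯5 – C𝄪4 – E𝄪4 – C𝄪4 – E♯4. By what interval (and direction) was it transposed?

up an augmented second

Take the first pair: G4 → A#4. G to A spans 2 letter names, so the interval is some kind of second.
G4 to A#4 is 3 semitones, which makes it an augmented second; the second version is higher, so the direction is up.
Checking another pair — D4 → E#4 — gives the same interval.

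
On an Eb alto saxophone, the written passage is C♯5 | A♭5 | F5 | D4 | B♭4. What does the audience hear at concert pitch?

E4 Cb5 Ab4 F3 Db4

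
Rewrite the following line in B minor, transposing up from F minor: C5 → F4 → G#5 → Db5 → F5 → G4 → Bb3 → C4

F#5 B4 C##6 G5 B5 C#5 E4 F#4

From F up to B is an augmented fourth; apply that to each pitch.
C5 -> F#5
F4 -> B4
G#5 -> C##6
Db5 -> G5
F5 -> B5
G4 -> C#5
Bb3 -> E4
C4 -> F#4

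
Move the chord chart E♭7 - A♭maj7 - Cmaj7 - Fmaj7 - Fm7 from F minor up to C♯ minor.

B7 Emaj7 G#maj7 C#maj7 C#m7

F minor up to C♯ minor is an augmented fifth; each chord root moves by that interval while the quality stays the same.
E♭7: root E♭ up an augmented fifth → B, giving B7.
A♭maj7: root A♭ up an augmented fifth → E, giving Emaj7.
Cmaj7: root C up an augmented fifth → G#, giving G#maj7.
Fmaj7: root F up an augmented fifth → C#, giving C#maj7.
Fm7: root F up an augmented fifth → C#, giving C#m7.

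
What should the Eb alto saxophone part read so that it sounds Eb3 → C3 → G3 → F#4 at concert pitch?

C4 A3 E4 D#5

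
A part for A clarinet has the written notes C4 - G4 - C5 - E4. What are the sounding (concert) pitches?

A3 E4 A4 C#4

Written C4 on the A clarinet sounds as A3, a minor third lower; apply that shift to every note.
C4 to A3
G4 to E4
C5 to A4
E4 to C#4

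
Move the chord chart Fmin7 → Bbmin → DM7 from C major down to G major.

Cmin7 Fmin AM7

C major down to G major is a perfect fourth; each chord root moves by that interval while the quality stays the same.
Fmin7: root F down a perfect fourth → C, giving Cmin7.
Bbmin: root Bb down a perfect fourth → F, giving Fmin.
DM7: root D down a perfect fourth → A, giving AM7.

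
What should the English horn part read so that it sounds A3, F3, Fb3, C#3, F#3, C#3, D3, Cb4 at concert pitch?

The English horn sounds a perfect fifth below written, so the written part must be a perfect fifth above concert — transpose each note up.
A3 becomes E4
F3 becomes C4
Fb3 becomes Cb4
C#3 becomes G#3
F#3 becomes C#4
C#3 becomes G#3
D3 becomes A3
Cb4 becomes Gb4

E4 C4 Cb4 G#3 C#4 G#3 A3 Gb4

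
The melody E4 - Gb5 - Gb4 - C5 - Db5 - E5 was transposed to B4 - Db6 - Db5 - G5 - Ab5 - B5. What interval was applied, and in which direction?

up a perfect fifth

Take the first pair: E4 → B4. E to B spans 5 letter names, so the interval is some kind of fifth.
E4 to B4 is 7 semitones, which makes it a perfect fifth; the second version is higher, so the direction is up.
Checking another pair — E5 → B5 — gives the same interval.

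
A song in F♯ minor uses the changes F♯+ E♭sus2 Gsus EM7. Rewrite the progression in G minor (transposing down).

F♯ minor down to G minor is a major seventh; each chord root moves by that interval while the quality stays the same.
F♯+: root F♯ down a major seventh → G, giving G+.
E♭sus2: root E♭ down a major seventh → Fb, giving Fbsus2.
Gsus: root G down a major seventh → Ab, giving Absus.
EM7: root E down a major seventh → F, giving FM7.

G+ Fbsus2 Absus FM7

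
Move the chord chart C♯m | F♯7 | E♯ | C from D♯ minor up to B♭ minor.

D♯ minor up to B♭ minor is a diminished sixth; each chord root moves by that interval while the quality stays the same.
C♯m: root C♯ up a diminished sixth → Ab, giving Abm.
F♯7: root F♯ up a diminished sixth → Db, giving Db7.
E♯: root E♯ up a diminished sixth → C, giving C.
C: root C up a diminished sixth → Abb, giving Abb.

Abm Db7 C Abb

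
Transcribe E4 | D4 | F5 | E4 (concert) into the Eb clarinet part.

The Eb clarinet sounds a minor third above written, so the written part must be a minor third below concert — transpose each note down.
E4 becomes C#4
D4 becomes B3
F5 becomes D5
E4 becomes C#4

C#4 B3 D5 C#4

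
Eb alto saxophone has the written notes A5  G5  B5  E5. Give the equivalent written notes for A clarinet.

First find concert pitch: the Eb alto saxophone sounds a major sixth below written, so A5 G5 B5 E5 sounds C5 Bb4 D5 G4.
Then write for A clarinet: it sounds a minor third below written, so the part must be a minor third above concert.
C5 → Eb5
Bb4 → Db5
D5 → F5
G4 → Bb4

Eb5 Db5 F5 Bb4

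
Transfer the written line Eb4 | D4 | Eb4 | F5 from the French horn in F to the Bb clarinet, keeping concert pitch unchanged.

First find concert pitch: the French horn in F sounds a perfect fifth below written, so Eb4 D4 Eb4 F5 sounds Ab3 G3 Ab3 Bb4.
Then write for Bb clarinet: it sounds a major second below written, so the part must be a major second above concert.
Ab3 → Bb3
G3 → A3
Ab3 → Bb3
Bb4 → C5

Bb3 A3 Bb3 C5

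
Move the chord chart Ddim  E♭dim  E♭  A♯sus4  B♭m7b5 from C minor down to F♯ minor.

C minor down to F♯ minor is a diminished fifth; each chord root moves by that interval while the quality stays the same.
Ddim: root D down a diminished fifth → G#, giving G#dim.
E♭dim: root E♭ down a diminished fifth → A, giving Adim.
E♭: root E♭ down a diminished fifth → A, giving A.
A♯sus4: root A♯ down a diminished fifth → D##, giving D##sus4.
B♭m7b5: root B♭ down a diminished fifth → E, giving Em7b5.

G#dim Adim A D##sus4 Em7b5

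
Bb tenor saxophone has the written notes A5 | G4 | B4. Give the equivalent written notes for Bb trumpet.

First find concert pitch: the Bb tenor saxophone sounds a major ninth below written, so A5 G4 B4 sounds G4 F3 A3.
Then write for Bb trumpet: it sounds a major second below written, so the part must be a major second above concert.
G4 → A4
F3 → G3
A3 → B3

A4 G3 B3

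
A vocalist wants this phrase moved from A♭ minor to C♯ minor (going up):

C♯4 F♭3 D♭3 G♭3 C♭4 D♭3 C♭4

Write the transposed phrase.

E##4 A3 F#3 B3 E4 F#3 E4

From A♭ up to C♯ is an augmented third; apply that to each pitch.
C#4 to E##4
Fb3 to A3
Db3 to F#3
Gb3 to B3
Cb4 to E4
Db3 to F#3
Cb4 to E4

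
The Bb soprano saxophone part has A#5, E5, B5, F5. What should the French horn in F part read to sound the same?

D#6 A5 E6 Bb5

First find concert pitch: the Bb soprano saxophone sounds a major second below written, so A#5 E5 B5 F5 sounds G#5 D5 A5 Eb5.
Then write for French horn in F: it sounds a perfect fifth below written, so the part must be a perfect fifth above concert.
G#5 → D#6
D5 → A5
A5 → E6
Eb5 → Bb5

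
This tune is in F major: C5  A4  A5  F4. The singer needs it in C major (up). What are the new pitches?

F major to C major up is a perfect fifth, so every note moves up by that interval.
C5 becomes G5
A4 becomes E5
A5 becomes E6
F4 becomes C5

G5 E5 E6 C5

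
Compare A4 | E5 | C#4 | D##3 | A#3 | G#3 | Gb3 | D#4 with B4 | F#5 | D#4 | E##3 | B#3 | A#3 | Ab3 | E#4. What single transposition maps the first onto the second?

up a major second

Take the first pair: A4 → B4. A to B spans 2 letter names, so the interval is some kind of second.
A4 to B4 is 2 semitones, which makes it a major second; the second version is higher, so the direction is up.
Checking another pair — D#4 → E#4 — gives the same interval.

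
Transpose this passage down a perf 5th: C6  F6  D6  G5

F5 Bb5 G5 C5

C6 → F5
F6 → Bb5
D6 → G5
G5 → C5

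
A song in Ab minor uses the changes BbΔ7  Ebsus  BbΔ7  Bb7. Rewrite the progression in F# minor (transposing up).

G#Δ7 C#sus G#Δ7 G#7

Ab minor up to F# minor is an augmented sixth; each chord root moves by that interval while the quality stays the same.
BbΔ7: root Bb up an augmented sixth → G#, giving G#Δ7.
Ebsus: root Eb up an augmented sixth → C#, giving C#sus.
BbΔ7: root Bb up an augmented sixth → G#, giving G#Δ7.
Bb7: root Bb up an augmented sixth → G#, giving G#7.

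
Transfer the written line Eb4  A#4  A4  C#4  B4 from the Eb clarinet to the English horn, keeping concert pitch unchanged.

Db5 G#5 G5 B4 A5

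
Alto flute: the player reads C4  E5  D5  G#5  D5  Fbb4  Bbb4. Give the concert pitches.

G3 B4 A4 D#5 A4 Cbb4 Fb4

The alto flute sounds a perfect fourth below written, so transpose each written note down a perfect fourth.
C4 → G3
E5 → B4
D5 → A4
G#5 → D#5
D5 → A4
Fbb4 → Cbb4
Bbb4 → Fb4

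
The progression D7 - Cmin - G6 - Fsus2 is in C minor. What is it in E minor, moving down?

C minor down to E minor is a minor sixth; each chord root moves by that interval while the quality stays the same.
D7: root D down a minor sixth → F#, giving F#7.
Cmin: root C down a minor sixth → E, giving Emin.
G6: root G down a minor sixth → B, giving B6.
Fsus2: root F down a minor sixth → A, giving Asus2.

F#7 Emin B6 Asus2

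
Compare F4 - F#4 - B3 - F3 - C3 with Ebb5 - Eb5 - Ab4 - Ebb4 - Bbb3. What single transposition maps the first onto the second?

up a diminished seventh

Take the first pair: F4 → Ebb5. F to E spans 7 letter names, so the interval is some kind of seventh.
F4 to Ebb5 is 9 semitones, which makes it a diminished seventh; the second version is higher, so the direction is up.
Checking another pair — C3 → Bbb3 — gives the same interval.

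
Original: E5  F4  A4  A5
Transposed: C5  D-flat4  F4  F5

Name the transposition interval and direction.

down a major third

From E5 to C5 is 3 letter names — a third of some quality.
C5 to E5 is 4 semitones, which makes it a major third; the second version is lower, so the direction is down.
Checking another pair — A5 → F5 — gives the same interval.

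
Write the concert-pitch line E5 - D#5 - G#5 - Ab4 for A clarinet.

G5 F#5 B5 Cb5

Written C4 sounds as A3 on the A clarinet, so concert pitches are written a minor third up.
E5 to G5
D#5 to F#5
G#5 to B5
Ab4 to Cb5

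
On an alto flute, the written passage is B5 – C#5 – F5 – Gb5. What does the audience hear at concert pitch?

F#5 G#4 C5 Db5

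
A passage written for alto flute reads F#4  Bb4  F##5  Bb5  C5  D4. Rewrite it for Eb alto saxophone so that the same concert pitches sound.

First find concert pitch: the alto flute sounds a perfect fourth below written, so F#4 Bb4 F##5 Bb5 C5 D4 sounds C#4 F4 C##5 F5 G4 A3.
Then write for Eb alto saxophone: it sounds a major sixth below written, so the part must be a major sixth above concert.
C#4 → A#4
F4 → D5
C##5 → A##5
F5 → D6
G4 → E5
A3 → F#4

A#4 D5 A##5 D6 E5 F#4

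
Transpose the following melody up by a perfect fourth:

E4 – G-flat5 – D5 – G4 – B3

E4 -> A4
Gb5 -> Cb6
D5 -> G5
G4 -> C5
B3 -> E4

A4 Cb6 G5 C5 E4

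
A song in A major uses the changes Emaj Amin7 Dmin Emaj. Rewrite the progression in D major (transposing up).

A major up to D major is a perfect fourth; each chord root moves by that interval while the quality stays the same.
Emaj: root E up a perfect fourth → A, giving Amaj.
Amin7: root A up a perfect fourth → D, giving Dmin7.
Dmin: root D up a perfect fourth → G, giving Gmin.
Emaj: root E up a perfect fourth → A, giving Amaj.

Amaj Dmin7 Gmin Amaj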